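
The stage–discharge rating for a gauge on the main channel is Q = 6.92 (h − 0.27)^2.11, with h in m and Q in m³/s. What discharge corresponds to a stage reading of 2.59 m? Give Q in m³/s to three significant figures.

Q = 6.92 × (2.59 − 0.27)^2.11 = 6.92 × 2.32^2.11 = 40.86 m³/s

40.9 m³/s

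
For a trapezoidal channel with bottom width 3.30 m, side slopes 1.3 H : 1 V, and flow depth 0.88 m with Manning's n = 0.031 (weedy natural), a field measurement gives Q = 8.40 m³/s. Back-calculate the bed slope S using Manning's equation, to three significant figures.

A = (b + z·y)·y = (3.30 + 1.3×0.88)×0.88 = 3.911 m²
P = b + 2y√(1+z²) = 3.30 + 2×0.88×√(1+1.3²) = 6.187 m
R = A/P = 3.911/6.187 = 0.6321 m
S = (Q·n / (1·A·R^(2/3)))² = (8.40×0.031 / (1×3.911×0.7366))² = 0.008173

0.00817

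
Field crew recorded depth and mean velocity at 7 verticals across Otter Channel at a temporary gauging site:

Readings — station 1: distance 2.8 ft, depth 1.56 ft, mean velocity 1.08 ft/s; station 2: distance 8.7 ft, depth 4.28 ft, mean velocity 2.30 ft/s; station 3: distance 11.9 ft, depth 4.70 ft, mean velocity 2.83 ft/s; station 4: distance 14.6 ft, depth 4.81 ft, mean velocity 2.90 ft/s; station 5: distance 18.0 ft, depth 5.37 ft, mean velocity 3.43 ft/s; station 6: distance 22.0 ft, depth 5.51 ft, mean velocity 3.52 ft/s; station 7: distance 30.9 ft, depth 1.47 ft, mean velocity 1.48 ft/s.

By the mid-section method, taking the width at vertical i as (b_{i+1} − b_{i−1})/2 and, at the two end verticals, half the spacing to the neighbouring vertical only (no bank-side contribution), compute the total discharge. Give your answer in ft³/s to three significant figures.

w_1 = (8.7 − 2.8)/2 = 2.95 ft; q_1 = 1.08 × 1.56 × 2.95 = 4.970 ft³/s
w_2 = (11.9 − 2.8)/2 = 4.55 ft; q_2 = 2.30 × 4.28 × 4.55 = 44.79 ft³/s
w_3 = (14.6 − 8.7)/2 = 2.95 ft; q_3 = 2.83 × 4.70 × 2.95 = 39.24 ft³/s
w_4 = (18.0 − 11.9)/2 = 3.05 ft; q_4 = 2.90 × 4.81 × 3.05 = 42.54 ft³/s
w_5 = (22.0 − 14.6)/2 = 3.7 ft; q_5 = 3.43 × 5.37 × 3.7 = 68.15 ft³/s
w_6 = (30.9 − 18.0)/2 = 6.45 ft; q_6 = 3.52 × 5.51 × 6.45 = 125.1 ft³/s
w_7 = (30.9 − 22.0)/2 = 4.45 ft; q_7 = 1.48 × 1.47 × 4.45 = 9.681 ft³/s
Q = Σ qᵢ = 334.5 ft³/s

334 ft³/s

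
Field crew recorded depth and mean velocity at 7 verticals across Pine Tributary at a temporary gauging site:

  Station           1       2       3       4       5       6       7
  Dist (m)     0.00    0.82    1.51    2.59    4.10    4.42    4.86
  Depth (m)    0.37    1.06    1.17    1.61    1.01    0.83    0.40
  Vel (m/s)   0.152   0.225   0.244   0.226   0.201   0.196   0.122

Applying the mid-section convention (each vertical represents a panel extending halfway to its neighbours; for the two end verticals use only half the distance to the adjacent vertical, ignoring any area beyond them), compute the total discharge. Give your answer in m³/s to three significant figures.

w_1 = (0.82 − 0.00)/2 = 0.41 m; q_1 = 0.152 × 0.37 × 0.41 = 0.02306 m³/s
w_2 = (1.51 − 0.00)/2 = 0.755 m; q_2 = 0.225 × 1.06 × 0.755 = 0.1801 m³/s
w_3 = (2.59 − 0.82)/2 = 0.885 m; q_3 = 0.244 × 1.17 × 0.885 = 0.2526 m³/s
w_4 = (4.10 − 1.51)/2 = 1.295 m; q_4 = 0.226 × 1.61 × 1.295 = 0.4712 m³/s
w_5 = (4.42 − 2.59)/2 = 0.915 m; q_5 = 0.201 × 1.01 × 0.915 = 0.1858 m³/s
w_6 = (4.86 − 4.10)/2 = 0.38 m; q_6 = 0.196 × 0.83 × 0.38 = 0.06182 m³/s
w_7 = (4.86 − 4.42)/2 = 0.22 m; q_7 = 0.122 × 0.40 × 0.22 = 0.01074 m³/s
Q = Σ qᵢ = 1.185 m³/s

1.19 m³/s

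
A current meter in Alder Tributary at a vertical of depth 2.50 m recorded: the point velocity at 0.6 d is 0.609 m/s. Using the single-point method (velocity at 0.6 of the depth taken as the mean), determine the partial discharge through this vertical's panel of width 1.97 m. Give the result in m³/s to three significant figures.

v̄ = v₀.₆ = 0.609 m/s
q = v̄ × d × w = 0.6090 × 2.50 × 1.97 = 2.999 m³/s

3.00 m³/s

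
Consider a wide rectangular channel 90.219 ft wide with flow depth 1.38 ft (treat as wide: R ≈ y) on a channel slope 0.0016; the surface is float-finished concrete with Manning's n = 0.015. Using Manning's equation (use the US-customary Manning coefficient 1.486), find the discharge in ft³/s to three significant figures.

612 ft³/s

A = b·y = 90.219 × 1.38 = 124.5 ft²
Wide channel: R ≈ y = 1.38 ft
Q = (1.486/n)·A·R^(2/3)·S^(1/2) = (1.486/0.015) × 124.5 × 1.380^(2/3) × 0.0016^(1/2) = 611.5 ft³/s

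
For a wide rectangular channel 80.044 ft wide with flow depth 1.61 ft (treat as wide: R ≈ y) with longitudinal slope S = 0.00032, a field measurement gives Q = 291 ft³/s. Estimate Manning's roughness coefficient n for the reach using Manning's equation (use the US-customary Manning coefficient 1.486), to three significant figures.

A = b·y = 80.044 × 1.61 = 128.9 ft²
Wide channel: R ≈ y = 1.61 ft
n = (1.486/Q)·A·R^(2/3)·S^(1/2) = (1.486/291) × 128.9 × 1.374 × 0.01789 = 0.01617

0.0162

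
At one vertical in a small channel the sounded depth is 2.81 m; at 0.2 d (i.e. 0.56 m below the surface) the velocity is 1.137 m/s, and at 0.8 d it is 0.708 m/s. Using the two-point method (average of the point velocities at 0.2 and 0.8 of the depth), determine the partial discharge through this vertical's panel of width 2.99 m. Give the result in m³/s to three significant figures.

v̄ = (1.137 + 0.708) / 2 = 0.9225 m/s
q = v̄ × d × w = 0.9225 × 2.81 × 2.99 = 7.751 m³/s

7.75 m³/s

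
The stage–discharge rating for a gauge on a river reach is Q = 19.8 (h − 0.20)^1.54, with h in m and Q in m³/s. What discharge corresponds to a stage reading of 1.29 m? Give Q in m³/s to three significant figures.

Q = 19.8 × (1.29 − 0.20)^1.54 = 19.8 × 1.09^1.54 = 22.61 m³/s

22.6 m³/s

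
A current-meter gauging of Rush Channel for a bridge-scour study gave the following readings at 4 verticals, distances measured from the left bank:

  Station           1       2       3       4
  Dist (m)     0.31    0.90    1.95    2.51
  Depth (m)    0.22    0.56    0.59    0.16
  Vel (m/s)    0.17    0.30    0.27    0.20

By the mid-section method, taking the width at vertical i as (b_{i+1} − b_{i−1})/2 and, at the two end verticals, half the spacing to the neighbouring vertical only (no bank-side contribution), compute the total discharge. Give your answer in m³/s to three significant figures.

0.286 m³/s

w_1 = (0.90 − 0.31)/2 = 0.295 m; q_1 = 0.17 × 0.22 × 0.295 = 0.01103 m³/s
w_2 = (1.95 − 0.31)/2 = 0.82 m; q_2 = 0.30 × 0.56 × 0.82 = 0.1378 m³/s
w_3 = (2.51 − 0.90)/2 = 0.805 m; q_3 = 0.27 × 0.59 × 0.805 = 0.1282 m³/s
w_4 = (2.51 − 1.95)/2 = 0.28 m; q_4 = 0.20 × 0.16 × 0.28 = 0.008960 m³/s
Q = Σ qᵢ = 0.2860 m³/s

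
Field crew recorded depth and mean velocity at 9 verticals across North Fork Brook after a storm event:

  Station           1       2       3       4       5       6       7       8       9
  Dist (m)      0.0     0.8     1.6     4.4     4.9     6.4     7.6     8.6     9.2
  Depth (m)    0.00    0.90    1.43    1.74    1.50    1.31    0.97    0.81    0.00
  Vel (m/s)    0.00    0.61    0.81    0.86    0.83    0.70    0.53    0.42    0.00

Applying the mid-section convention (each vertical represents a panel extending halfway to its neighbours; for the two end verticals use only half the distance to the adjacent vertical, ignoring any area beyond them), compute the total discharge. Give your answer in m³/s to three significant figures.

8.31 m³/s

w_2 = (1.6 − 0.0)/2 = 0.8 m; q_2 = 0.61 × 0.90 × 0.8 = 0.4392 m³/s
w_3 = (4.4 − 0.8)/2 = 1.8 m; q_3 = 0.81 × 1.43 × 1.8 = 2.085 m³/s
w_4 = (4.9 − 1.6)/2 = 1.65 m; q_4 = 0.86 × 1.74 × 1.65 = 2.469 m³/s
w_5 = (6.4 − 4.4)/2 = 1 m; q_5 = 0.83 × 1.50 × 1 = 1.245 m³/s
w_6 = (7.6 − 4.9)/2 = 1.35 m; q_6 = 0.70 × 1.31 × 1.35 = 1.238 m³/s
w_7 = (8.6 − 6.4)/2 = 1.1 m; q_7 = 0.53 × 0.97 × 1.1 = 0.5655 m³/s
w_8 = (9.2 − 7.6)/2 = 0.8 m; q_8 = 0.42 × 0.81 × 0.8 = 0.2722 m³/s
Stations 1, 9 contribute zero (depth or velocity is 0).
Q = Σ qᵢ = 8.314 m³/s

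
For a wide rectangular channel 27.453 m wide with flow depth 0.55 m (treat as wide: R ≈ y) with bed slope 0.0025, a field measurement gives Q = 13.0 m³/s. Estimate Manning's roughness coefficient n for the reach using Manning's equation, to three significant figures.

A = b·y = 27.453 × 0.55 = 15.10 m²
Wide channel: R ≈ y = 0.55 m
n = (1/Q)·A·R^(2/3)·S^(1/2) = (1/13.0) × 15.10 × 0.6713 × 0.05000 = 0.03898

0.0390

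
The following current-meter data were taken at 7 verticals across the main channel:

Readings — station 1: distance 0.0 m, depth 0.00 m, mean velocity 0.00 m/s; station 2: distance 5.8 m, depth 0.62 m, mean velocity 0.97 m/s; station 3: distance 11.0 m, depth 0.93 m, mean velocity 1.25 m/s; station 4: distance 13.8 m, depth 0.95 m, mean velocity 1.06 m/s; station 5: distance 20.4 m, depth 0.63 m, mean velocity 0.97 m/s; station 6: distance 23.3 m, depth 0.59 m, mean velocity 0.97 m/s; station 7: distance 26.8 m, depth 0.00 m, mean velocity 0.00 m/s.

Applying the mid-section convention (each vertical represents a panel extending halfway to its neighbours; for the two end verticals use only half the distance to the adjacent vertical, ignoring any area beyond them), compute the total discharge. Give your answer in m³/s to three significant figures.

17.4 m³/s

w_2 = (11.0 − 0.0)/2 = 5.5 m; q_2 = 0.97 × 0.62 × 5.5 = 3.308 m³/s
w_3 = (13.8 − 5.8)/2 = 4 m; q_3 = 1.25 × 0.93 × 4 = 4.650 m³/s
w_4 = (20.4 − 11.0)/2 = 4.7 m; q_4 = 1.06 × 0.95 × 4.7 = 4.733 m³/s
w_5 = (23.3 − 13.8)/2 = 4.75 m; q_5 = 0.97 × 0.63 × 4.75 = 2.903 m³/s
w_6 = (26.8 − 20.4)/2 = 3.2 m; q_6 = 0.97 × 0.59 × 3.2 = 1.831 m³/s
Stations 1, 7 contribute zero (depth or velocity is 0).
Q = Σ qᵢ = 17.42 m³/s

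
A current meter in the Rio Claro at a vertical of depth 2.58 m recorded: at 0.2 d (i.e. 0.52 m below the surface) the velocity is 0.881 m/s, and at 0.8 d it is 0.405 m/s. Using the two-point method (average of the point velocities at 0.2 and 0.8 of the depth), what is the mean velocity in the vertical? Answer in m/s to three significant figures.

v̄ = (0.881 + 0.405) / 2 = 0.6430 m/s

0.643 m/s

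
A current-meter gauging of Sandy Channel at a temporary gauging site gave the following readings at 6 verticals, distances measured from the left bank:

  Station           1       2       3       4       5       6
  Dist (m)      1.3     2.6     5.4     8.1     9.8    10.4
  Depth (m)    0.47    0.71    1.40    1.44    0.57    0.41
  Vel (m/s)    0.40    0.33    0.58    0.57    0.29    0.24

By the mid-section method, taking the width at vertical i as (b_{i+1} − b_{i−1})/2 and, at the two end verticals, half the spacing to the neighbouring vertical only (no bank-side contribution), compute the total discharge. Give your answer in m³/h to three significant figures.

17500 m³/h

w_1 = (2.6 − 1.3)/2 = 0.65 m; q_1 = 0.40 × 0.47 × 0.65 = 0.1222 m³/s
w_2 = (5.4 − 1.3)/2 = 2.05 m; q_2 = 0.33 × 0.71 × 2.05 = 0.4803 m³/s
w_3 = (8.1 − 2.6)/2 = 2.75 m; q_3 = 0.58 × 1.40 × 2.75 = 2.233 m³/s
w_4 = (9.8 − 5.4)/2 = 2.2 m; q_4 = 0.57 × 1.44 × 2.2 = 1.806 m³/s
w_5 = (10.4 − 8.1)/2 = 1.15 m; q_5 = 0.29 × 0.57 × 1.15 = 0.1901 m³/s
w_6 = (10.4 − 9.8)/2 = 0.3 m; q_6 = 0.24 × 0.41 × 0.3 = 0.02952 m³/s
Q = Σ qᵢ = 4.861 m³/s
= 4.861 × 3600 = 17500 m³/h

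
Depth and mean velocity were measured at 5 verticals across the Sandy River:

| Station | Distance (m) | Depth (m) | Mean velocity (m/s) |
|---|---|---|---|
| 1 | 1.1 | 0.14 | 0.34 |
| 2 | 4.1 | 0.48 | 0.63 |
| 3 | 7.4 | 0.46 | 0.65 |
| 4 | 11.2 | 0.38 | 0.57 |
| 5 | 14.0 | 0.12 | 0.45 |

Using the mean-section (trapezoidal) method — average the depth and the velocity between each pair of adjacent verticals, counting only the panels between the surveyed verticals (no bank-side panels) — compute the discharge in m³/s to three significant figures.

2.77 m³/s

Panel 1-2: Δb = 3 m, d̄ = (0.14+0.48)/2 = 0.31, v̄ = (0.34+0.63)/2 = 0.485 → q = 3×0.31×0.485 = 0.4511 m³/s
Panel 2-3: Δb = 3.3 m, d̄ = (0.48+0.46)/2 = 0.47, v̄ = (0.63+0.65)/2 = 0.64 → q = 3.3×0.47×0.64 = 0.9926 m³/s
Panel 3-4: Δb = 3.8 m, d̄ = (0.46+0.38)/2 = 0.42, v̄ = (0.65+0.57)/2 = 0.61 → q = 3.8×0.42×0.61 = 0.9736 m³/s
Panel 4-5: Δb = 2.8 m, d̄ = (0.38+0.12)/2 = 0.25, v̄ = (0.57+0.45)/2 = 0.51 → q = 2.8×0.25×0.51 = 0.3570 m³/s
Q = Σ q = 2.774 m³/s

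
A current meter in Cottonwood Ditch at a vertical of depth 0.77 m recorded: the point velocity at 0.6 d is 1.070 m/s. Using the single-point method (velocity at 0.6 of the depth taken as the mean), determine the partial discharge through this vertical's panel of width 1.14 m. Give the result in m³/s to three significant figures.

0.939 m³/s

v̄ = v₀.₆ = 1.070 m/s
q = v̄ × d × w = 1.070 × 0.77 × 1.14 = 0.9392 m³/s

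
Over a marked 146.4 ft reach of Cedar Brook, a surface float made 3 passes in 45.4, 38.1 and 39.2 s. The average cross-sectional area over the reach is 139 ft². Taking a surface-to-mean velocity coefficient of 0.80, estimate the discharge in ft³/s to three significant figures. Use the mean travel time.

398 ft³/s

t̄ = (45.4 + 38.1 + 39.2) / 3 = 40.9 s
v_surface = L / t̄ = 146.4 / 40.9 = 3.579 ft/s
v_mean = 0.80 × 3.579 = 2.864 ft/s
Q = A × v_mean = 139 × 2.864 = 398.0 ft³/s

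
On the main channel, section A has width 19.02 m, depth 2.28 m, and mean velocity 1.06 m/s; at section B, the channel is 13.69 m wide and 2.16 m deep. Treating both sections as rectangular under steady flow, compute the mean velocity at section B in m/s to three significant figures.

1.55 m/s

Q = A₁V₁ = (19.02×2.28) × 1.06 = 45.97 m³/s
A₂ = 13.69 × 2.16 = 29.57 m²
V₂ = Q/A₂ = 45.97/29.57 = 1.555 m/s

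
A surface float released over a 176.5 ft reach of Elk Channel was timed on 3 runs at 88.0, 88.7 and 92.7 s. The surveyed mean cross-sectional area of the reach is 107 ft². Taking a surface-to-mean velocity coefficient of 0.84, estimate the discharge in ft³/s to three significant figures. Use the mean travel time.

t̄ = (88.0 + 88.7 + 92.7) / 3 = 89.8 s
v_surface = L / t̄ = 176.5 / 89.8 = 1.965 ft/s
v_mean = 0.84 × 1.965 = 1.651 ft/s
Q = A × v_mean = 107 × 1.651 = 176.7 ft³/s

177 ft³/s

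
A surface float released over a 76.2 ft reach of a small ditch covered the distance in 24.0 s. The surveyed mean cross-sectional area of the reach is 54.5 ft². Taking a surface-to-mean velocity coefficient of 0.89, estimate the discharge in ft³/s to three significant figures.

v_surface = L / t̄ = 76.2 / 24 = 3.175 ft/s
v_mean = 0.89 × 3.175 = 2.826 ft/s
Q = A × v_mean = 54.5 × 2.826 = 154.0 ft³/s

154 ft³/s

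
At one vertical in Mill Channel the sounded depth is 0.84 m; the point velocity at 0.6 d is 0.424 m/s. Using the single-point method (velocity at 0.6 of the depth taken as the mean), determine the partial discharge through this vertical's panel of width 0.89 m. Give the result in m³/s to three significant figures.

v̄ = v₀.₆ = 0.424 m/s
q = v̄ × d × w = 0.4240 × 0.84 × 0.89 = 0.3170 m³/s

0.317 m³/s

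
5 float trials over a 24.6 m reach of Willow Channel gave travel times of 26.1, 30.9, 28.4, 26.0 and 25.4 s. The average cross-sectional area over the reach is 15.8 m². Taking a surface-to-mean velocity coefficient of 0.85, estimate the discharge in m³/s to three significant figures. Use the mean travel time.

12.1 m³/s

t̄ = (26.1 + 30.9 + 28.4 + 26.0 + 25.4) / 5 = 27.36 s
v_surface = L / t̄ = 24.6 / 27.36 = 0.8991 m/s
v_mean = 0.85 × 0.8991 = 0.7643 m/s
Q = A × v_mean = 15.8 × 0.7643 = 12.08 m³/s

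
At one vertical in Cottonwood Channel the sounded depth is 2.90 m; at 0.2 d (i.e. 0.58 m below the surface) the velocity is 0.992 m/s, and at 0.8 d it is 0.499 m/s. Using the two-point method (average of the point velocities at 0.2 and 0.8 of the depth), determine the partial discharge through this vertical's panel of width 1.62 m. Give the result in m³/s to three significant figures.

3.50 m³/s

v̄ = (0.992 + 0.499) / 2 = 0.7455 m/s
q = v̄ × d × w = 0.7455 × 2.90 × 1.62 = 3.502 m³/s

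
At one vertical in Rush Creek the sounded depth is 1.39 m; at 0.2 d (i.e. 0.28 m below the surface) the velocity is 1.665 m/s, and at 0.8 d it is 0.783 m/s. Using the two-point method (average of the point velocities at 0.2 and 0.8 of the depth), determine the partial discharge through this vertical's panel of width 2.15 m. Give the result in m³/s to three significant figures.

3.66 m³/s

v̄ = (1.665 + 0.783) / 2 = 1.224 m/s
q = v̄ × d × w = 1.224 × 1.39 × 2.15 = 3.658 m³/s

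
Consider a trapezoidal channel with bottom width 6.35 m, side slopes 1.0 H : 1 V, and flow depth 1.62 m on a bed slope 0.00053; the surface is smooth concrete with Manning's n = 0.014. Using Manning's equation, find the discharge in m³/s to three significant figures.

A = (b + z·y)·y = (6.35 + 1.0×1.62)×1.62 = 12.91 m²
P = b + 2y√(1+z²) = 6.35 + 2×1.62×√(1+1.0²) = 10.93 m
R = A/P = 12.91/10.93 = 1.181 m
Q = (1/n)·A·R^(2/3)·S^(1/2) = (1/0.014) × 12.91 × 1.181^(2/3) × 0.00053^(1/2) = 23.72 m³/s

23.7 m³/s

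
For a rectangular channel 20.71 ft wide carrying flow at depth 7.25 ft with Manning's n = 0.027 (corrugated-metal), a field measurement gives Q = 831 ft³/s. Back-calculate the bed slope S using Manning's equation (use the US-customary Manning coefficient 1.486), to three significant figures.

A = b·y = 20.71 × 7.25 = 150.1 ft²
P = b + 2y = 20.71 + 2×7.25 = 35.21 ft
R = A/P = 150.1/35.21 = 4.264 ft
S = (Q·n / (1.486·A·R^(2/3)))² = (831×0.027 / (1.486×150.1×2.630))² = 0.001462

0.00146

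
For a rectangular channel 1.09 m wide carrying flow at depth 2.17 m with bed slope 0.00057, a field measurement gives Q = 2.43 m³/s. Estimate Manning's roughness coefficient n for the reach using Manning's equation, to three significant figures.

0.0134

A = b·y = 1.09 × 2.17 = 2.365 m²
P = b + 2y = 1.09 + 2×2.17 = 5.430 m
R = A/P = 2.365/5.430 = 0.4356 m
n = (1/Q)·A·R^(2/3)·S^(1/2) = (1/2.43) × 2.365 × 0.5746 × 0.02387 = 0.01335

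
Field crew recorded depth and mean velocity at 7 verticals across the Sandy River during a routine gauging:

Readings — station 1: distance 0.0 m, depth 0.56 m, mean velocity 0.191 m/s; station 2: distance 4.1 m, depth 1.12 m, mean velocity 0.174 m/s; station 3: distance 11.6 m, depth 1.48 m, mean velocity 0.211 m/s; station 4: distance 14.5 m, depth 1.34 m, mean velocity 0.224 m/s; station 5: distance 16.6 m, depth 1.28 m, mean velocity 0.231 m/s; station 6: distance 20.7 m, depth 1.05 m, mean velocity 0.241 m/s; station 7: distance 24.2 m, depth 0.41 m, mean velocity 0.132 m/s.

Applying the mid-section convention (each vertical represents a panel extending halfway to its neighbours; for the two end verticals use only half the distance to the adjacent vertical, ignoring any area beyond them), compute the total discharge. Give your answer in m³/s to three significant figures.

5.70 m³/s

w_1 = (4.1 − 0.0)/2 = 2.05 m; q_1 = 0.191 × 0.56 × 2.05 = 0.2193 m³/s
w_2 = (11.6 − 0.0)/2 = 5.8 m; q_2 = 0.174 × 1.12 × 5.8 = 1.130 m³/s
w_3 = (14.5 − 4.1)/2 = 5.2 m; q_3 = 0.211 × 1.48 × 5.2 = 1.624 m³/s
w_4 = (16.6 − 11.6)/2 = 2.5 m; q_4 = 0.224 × 1.34 × 2.5 = 0.7504 m³/s
w_5 = (20.7 − 14.5)/2 = 3.1 m; q_5 = 0.231 × 1.28 × 3.1 = 0.9166 m³/s
w_6 = (24.2 − 16.6)/2 = 3.8 m; q_6 = 0.241 × 1.05 × 3.8 = 0.9616 m³/s
w_7 = (24.2 − 20.7)/2 = 1.75 m; q_7 = 0.132 × 0.41 × 1.75 = 0.09471 m³/s
Q = Σ qᵢ = 5.697 m³/s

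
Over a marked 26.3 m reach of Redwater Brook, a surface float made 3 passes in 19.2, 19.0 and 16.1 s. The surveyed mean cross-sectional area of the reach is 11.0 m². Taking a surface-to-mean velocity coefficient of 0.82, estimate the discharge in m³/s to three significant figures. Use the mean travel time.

13.1 m³/s

t̄ = (19.2 + 19.0 + 16.1) / 3 = 18.1 s
v_surface = L / t̄ = 26.3 / 18.1 = 1.453 m/s
v_mean = 0.82 × 1.453 = 1.191 m/s
Q = A × v_mean = 11.0 × 1.191 = 13.11 m³/s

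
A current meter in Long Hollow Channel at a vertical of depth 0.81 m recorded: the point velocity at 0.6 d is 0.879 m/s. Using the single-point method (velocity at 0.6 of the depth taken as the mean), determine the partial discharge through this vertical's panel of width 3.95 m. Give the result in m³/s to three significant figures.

2.81 m³/s

v̄ = v₀.₆ = 0.879 m/s
q = v̄ × d × w = 0.8790 × 0.81 × 3.95 = 2.812 m³/s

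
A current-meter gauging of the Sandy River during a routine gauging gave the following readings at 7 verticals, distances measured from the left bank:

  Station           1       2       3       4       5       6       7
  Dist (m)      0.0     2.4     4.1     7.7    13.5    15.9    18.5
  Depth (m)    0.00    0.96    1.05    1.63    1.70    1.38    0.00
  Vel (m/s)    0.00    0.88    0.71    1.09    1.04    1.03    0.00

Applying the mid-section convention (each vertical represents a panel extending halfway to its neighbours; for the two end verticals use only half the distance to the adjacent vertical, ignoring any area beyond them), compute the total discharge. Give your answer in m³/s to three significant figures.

22.9 m³/s

w_2 = (4.1 − 0.0)/2 = 2.05 m; q_2 = 0.88 × 0.96 × 2.05 = 1.732 m³/s
w_3 = (7.7 − 2.4)/2 = 2.65 m; q_3 = 0.71 × 1.05 × 2.65 = 1.976 m³/s
w_4 = (13.5 − 4.1)/2 = 4.7 m; q_4 = 1.09 × 1.63 × 4.7 = 8.350 m³/s
w_5 = (15.9 − 7.7)/2 = 4.1 m; q_5 = 1.04 × 1.70 × 4.1 = 7.249 m³/s
w_6 = (18.5 − 13.5)/2 = 2.5 m; q_6 = 1.03 × 1.38 × 2.5 = 3.554 m³/s
Stations 1, 7 contribute zero (depth or velocity is 0).
Q = Σ qᵢ = 22.86 m³/s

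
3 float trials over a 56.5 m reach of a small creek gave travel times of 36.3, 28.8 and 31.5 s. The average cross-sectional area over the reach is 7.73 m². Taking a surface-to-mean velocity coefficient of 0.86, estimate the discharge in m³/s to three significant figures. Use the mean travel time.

t̄ = (36.3 + 28.8 + 31.5) / 3 = 32.2 s
v_surface = L / t̄ = 56.5 / 32.2 = 1.755 m/s
v_mean = 0.86 × 1.755 = 1.509 m/s
Q = A × v_mean = 7.73 × 1.509 = 11.66 m³/s

11.7 m³/s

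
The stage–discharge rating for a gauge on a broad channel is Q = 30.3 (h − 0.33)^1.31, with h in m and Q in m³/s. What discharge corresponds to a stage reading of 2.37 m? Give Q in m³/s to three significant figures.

77.1 m³/s

Q = 30.3 × (2.37 − 0.33)^1.31 = 30.3 × 2.04^1.31 = 77.10 m³/s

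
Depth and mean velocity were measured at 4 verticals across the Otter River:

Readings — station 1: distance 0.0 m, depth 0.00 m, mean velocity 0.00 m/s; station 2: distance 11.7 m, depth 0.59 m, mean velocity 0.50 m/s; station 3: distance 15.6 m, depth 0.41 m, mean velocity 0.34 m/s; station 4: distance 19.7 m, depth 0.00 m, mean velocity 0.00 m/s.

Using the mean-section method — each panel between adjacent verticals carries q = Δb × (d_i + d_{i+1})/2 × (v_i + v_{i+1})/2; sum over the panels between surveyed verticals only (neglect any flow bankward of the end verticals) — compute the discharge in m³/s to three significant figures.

1.82 m³/s

Panel 1-2: Δb = 11.7 m, d̄ = (0.00+0.59)/2 = 0.295, v̄ = (0.00+0.50)/2 = 0.25 → q = 11.7×0.295×0.25 = 0.8629 m³/s
Panel 2-3: Δb = 3.9 m, d̄ = (0.59+0.41)/2 = 0.5, v̄ = (0.50+0.34)/2 = 0.42 → q = 3.9×0.5×0.42 = 0.8190 m³/s
Panel 3-4: Δb = 4.1 m, d̄ = (0.41+0.00)/2 = 0.205, v̄ = (0.34+0.00)/2 = 0.17 → q = 4.1×0.205×0.17 = 0.1429 m³/s
Q = Σ q = 1.825 m³/s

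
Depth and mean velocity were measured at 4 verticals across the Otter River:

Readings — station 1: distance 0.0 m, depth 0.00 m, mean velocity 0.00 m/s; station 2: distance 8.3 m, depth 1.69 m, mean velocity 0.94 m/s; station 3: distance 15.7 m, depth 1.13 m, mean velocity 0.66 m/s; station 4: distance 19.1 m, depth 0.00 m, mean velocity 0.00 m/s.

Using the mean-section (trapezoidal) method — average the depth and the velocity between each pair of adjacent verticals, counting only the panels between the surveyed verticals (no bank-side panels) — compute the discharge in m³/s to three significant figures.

Panel 1-2: Δb = 8.3 m, d̄ = (0.00+1.69)/2 = 0.845, v̄ = (0.00+0.94)/2 = 0.47 → q = 8.3×0.845×0.47 = 3.296 m³/s
Panel 2-3: Δb = 7.4 m, d̄ = (1.69+1.13)/2 = 1.41, v̄ = (0.94+0.66)/2 = 0.8 → q = 7.4×1.41×0.8 = 8.347 m³/s
Panel 3-4: Δb = 3.4 m, d̄ = (1.13+0.00)/2 = 0.565, v̄ = (0.66+0.00)/2 = 0.33 → q = 3.4×0.565×0.33 = 0.6339 m³/s
Q = Σ q = 12.28 m³/s

12.3 m³/s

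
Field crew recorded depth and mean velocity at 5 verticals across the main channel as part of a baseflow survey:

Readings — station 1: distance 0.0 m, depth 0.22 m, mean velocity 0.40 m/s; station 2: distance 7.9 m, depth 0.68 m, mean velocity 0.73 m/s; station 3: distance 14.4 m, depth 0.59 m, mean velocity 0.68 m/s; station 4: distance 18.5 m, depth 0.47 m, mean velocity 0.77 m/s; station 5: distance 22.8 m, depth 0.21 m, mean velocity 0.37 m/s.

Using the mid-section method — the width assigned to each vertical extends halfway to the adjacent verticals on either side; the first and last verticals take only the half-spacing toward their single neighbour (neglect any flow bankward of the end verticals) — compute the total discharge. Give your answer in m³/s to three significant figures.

7.74 m³/s

w_1 = (7.9 − 0.0)/2 = 3.95 m; q_1 = 0.40 × 0.22 × 3.95 = 0.3476 m³/s
w_2 = (14.4 − 0.0)/2 = 7.2 m; q_2 = 0.73 × 0.68 × 7.2 = 3.574 m³/s
w_3 = (18.5 − 7.9)/2 = 5.3 m; q_3 = 0.68 × 0.59 × 5.3 = 2.126 m³/s
w_4 = (22.8 − 14.4)/2 = 4.2 m; q_4 = 0.77 × 0.47 × 4.2 = 1.520 m³/s
w_5 = (22.8 − 18.5)/2 = 2.15 m; q_5 = 0.37 × 0.21 × 2.15 = 0.1671 m³/s
Q = Σ qᵢ = 7.735 m³/s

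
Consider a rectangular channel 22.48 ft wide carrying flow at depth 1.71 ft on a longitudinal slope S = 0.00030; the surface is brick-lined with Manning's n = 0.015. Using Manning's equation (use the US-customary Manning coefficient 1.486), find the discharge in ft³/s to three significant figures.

85.8 ft³/s

A = b·y = 22.48 × 1.71 = 38.44 ft²
P = b + 2y = 22.48 + 2×1.71 = 25.90 ft
R = A/P = 38.44/25.90 = 1.484 ft
Q = (1.486/n)·A·R^(2/3)·S^(1/2) = (1.486/0.015) × 38.44 × 1.484^(2/3) × 0.00030^(1/2) = 85.82 ft³/s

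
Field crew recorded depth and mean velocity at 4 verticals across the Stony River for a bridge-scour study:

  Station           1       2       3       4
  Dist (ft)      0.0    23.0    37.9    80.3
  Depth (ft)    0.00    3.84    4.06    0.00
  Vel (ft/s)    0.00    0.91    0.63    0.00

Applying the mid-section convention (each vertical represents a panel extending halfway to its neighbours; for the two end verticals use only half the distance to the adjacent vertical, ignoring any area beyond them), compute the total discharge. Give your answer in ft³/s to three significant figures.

w_2 = (37.9 − 0.0)/2 = 18.95 ft; q_2 = 0.91 × 3.84 × 18.95 = 66.22 ft³/s
w_3 = (80.3 − 23.0)/2 = 28.65 ft; q_3 = 0.63 × 4.06 × 28.65 = 73.28 ft³/s
Stations 1, 4 contribute zero (depth or velocity is 0).
Q = Σ qᵢ = 139.5 ft³/s

139 ft³/s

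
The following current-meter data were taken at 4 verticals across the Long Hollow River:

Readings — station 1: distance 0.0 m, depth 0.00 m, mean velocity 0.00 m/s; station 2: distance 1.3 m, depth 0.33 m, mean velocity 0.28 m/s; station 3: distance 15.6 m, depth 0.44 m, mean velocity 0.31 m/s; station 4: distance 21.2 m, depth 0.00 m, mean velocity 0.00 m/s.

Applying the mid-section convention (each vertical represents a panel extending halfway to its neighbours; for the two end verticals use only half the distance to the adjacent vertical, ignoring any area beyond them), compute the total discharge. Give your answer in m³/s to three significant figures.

2.08 m³/s

w_2 = (15.6 − 0.0)/2 = 7.8 m; q_2 = 0.28 × 0.33 × 7.8 = 0.7207 m³/s
w_3 = (21.2 − 1.3)/2 = 9.95 m; q_3 = 0.31 × 0.44 × 9.95 = 1.357 m³/s
Stations 1, 4 contribute zero (depth or velocity is 0).
Q = Σ qᵢ = 2.078 m³/s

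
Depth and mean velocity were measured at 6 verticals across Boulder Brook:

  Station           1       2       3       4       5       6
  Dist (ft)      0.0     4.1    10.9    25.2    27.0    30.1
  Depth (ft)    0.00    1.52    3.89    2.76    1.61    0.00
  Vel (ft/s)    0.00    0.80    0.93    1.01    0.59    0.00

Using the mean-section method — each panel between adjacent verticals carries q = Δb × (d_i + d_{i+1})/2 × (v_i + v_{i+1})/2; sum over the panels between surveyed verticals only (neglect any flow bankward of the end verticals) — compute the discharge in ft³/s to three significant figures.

Panel 1-2: Δb = 4.1 ft, d̄ = (0.00+1.52)/2 = 0.76, v̄ = (0.00+0.80)/2 = 0.4 → q = 4.1×0.76×0.4 = 1.246 ft³/s
Panel 2-3: Δb = 6.8 ft, d̄ = (1.52+3.89)/2 = 2.705, v̄ = (0.80+0.93)/2 = 0.865 → q = 6.8×2.705×0.865 = 15.91 ft³/s
Panel 3-4: Δb = 14.3 ft, d̄ = (3.89+2.76)/2 = 3.325, v̄ = (0.93+1.01)/2 = 0.97 → q = 14.3×3.325×0.97 = 46.12 ft³/s
Panel 4-5: Δb = 1.8 ft, d̄ = (2.76+1.61)/2 = 2.185, v̄ = (1.01+0.59)/2 = 0.8 → q = 1.8×2.185×0.8 = 3.146 ft³/s
Panel 5-6: Δb = 3.1 ft, d̄ = (1.61+0.00)/2 = 0.805, v̄ = (0.59+0.00)/2 = 0.295 → q = 3.1×0.805×0.295 = 0.7362 ft³/s
Q = Σ q = 67.16 ft³/s

67.2 ft³/s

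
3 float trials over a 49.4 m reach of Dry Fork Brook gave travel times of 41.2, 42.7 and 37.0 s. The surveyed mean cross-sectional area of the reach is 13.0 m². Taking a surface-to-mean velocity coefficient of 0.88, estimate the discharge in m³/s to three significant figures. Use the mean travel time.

t̄ = (41.2 + 42.7 + 37.0) / 3 = 40.3 s
v_surface = L / t̄ = 49.4 / 40.3 = 1.226 m/s
v_mean = 0.88 × 1.226 = 1.079 m/s
Q = A × v_mean = 13.0 × 1.079 = 14.02 m³/s

14.0 m³/s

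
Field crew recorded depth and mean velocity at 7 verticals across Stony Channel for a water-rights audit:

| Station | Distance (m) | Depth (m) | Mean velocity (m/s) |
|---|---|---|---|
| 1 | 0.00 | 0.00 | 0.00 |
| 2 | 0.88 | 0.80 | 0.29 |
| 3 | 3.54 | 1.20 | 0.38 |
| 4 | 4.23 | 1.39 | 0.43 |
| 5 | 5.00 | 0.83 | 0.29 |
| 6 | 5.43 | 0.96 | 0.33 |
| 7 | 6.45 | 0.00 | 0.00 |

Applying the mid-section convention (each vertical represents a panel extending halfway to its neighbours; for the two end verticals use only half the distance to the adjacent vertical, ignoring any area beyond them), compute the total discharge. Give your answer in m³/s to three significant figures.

1.98 m³/s

w_2 = (3.54 − 0.00)/2 = 1.77 m; q_2 = 0.29 × 0.80 × 1.77 = 0.4106 m³/s
w_3 = (4.23 − 0.88)/2 = 1.675 m; q_3 = 0.38 × 1.20 × 1.675 = 0.7638 m³/s
w_4 = (5.00 − 3.54)/2 = 0.73 m; q_4 = 0.43 × 1.39 × 0.73 = 0.4363 m³/s
w_5 = (5.43 − 4.23)/2 = 0.6 m; q_5 = 0.29 × 0.83 × 0.6 = 0.1444 m³/s
w_6 = (6.45 − 5.00)/2 = 0.725 m; q_6 = 0.33 × 0.96 × 0.725 = 0.2297 m³/s
Stations 1, 7 contribute zero (depth or velocity is 0).
Q = Σ qᵢ = 1.985 m³/s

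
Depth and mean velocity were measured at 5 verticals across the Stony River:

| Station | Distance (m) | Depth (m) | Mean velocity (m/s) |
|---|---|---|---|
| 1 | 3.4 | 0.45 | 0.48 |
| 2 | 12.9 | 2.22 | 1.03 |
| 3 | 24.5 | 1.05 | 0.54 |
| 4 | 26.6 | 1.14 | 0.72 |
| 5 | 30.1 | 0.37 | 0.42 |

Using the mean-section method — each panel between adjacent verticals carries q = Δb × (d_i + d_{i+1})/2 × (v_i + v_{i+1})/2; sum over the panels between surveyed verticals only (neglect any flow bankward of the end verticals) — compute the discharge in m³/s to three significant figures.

27.4 m³/s

Panel 1-2: Δb = 9.5 m, d̄ = (0.45+2.22)/2 = 1.335, v̄ = (0.48+1.03)/2 = 0.755 → q = 9.5×1.335×0.755 = 9.575 m³/s
Panel 2-3: Δb = 11.6 m, d̄ = (2.22+1.05)/2 = 1.635, v̄ = (1.03+0.54)/2 = 0.785 → q = 11.6×1.635×0.785 = 14.89 m³/s
Panel 3-4: Δb = 2.1 m, d̄ = (1.05+1.14)/2 = 1.095, v̄ = (0.54+0.72)/2 = 0.63 → q = 2.1×1.095×0.63 = 1.449 m³/s
Panel 4-5: Δb = 3.5 m, d̄ = (1.14+0.37)/2 = 0.755, v̄ = (0.72+0.42)/2 = 0.57 → q = 3.5×0.755×0.57 = 1.506 m³/s
Q = Σ q = 27.42 m³/s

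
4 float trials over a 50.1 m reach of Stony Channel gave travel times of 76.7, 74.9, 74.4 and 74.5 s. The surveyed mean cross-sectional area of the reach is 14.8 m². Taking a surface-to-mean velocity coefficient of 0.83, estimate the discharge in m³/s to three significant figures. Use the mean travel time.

t̄ = (76.7 + 74.9 + 74.4 + 74.5) / 4 = 75.125 s
v_surface = L / t̄ = 50.1 / 75.125 = 0.6669 m/s
v_mean = 0.83 × 0.6669 = 0.5535 m/s
Q = A × v_mean = 14.8 × 0.5535 = 8.192 m³/s

8.19 m³/s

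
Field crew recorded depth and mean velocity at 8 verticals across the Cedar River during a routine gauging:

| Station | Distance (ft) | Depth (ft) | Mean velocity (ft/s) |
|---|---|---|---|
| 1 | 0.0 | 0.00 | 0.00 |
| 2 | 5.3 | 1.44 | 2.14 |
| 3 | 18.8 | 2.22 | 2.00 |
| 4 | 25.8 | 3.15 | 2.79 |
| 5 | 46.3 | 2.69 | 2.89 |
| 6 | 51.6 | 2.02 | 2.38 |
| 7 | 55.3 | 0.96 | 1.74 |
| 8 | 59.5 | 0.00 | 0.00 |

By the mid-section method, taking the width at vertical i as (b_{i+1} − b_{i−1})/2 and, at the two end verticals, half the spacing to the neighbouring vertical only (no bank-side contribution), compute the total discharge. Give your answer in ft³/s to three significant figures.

324 ft³/s

w_2 = (18.8 − 0.0)/2 = 9.4 ft; q_2 = 2.14 × 1.44 × 9.4 = 28.97 ft³/s
w_3 = (25.8 − 5.3)/2 = 10.25 ft; q_3 = 2.00 × 2.22 × 10.25 = 45.51 ft³/s
w_4 = (46.3 − 18.8)/2 = 13.75 ft; q_4 = 2.79 × 3.15 × 13.75 = 120.8 ft³/s
w_5 = (51.6 − 25.8)/2 = 12.9 ft; q_5 = 2.89 × 2.69 × 12.9 = 100.3 ft³/s
w_6 = (55.3 − 46.3)/2 = 4.5 ft; q_6 = 2.38 × 2.02 × 4.5 = 21.63 ft³/s
w_7 = (59.5 − 51.6)/2 = 3.95 ft; q_7 = 1.74 × 0.96 × 3.95 = 6.598 ft³/s
Stations 1, 8 contribute zero (depth or velocity is 0).
Q = Σ qᵢ = 323.8 ft³/s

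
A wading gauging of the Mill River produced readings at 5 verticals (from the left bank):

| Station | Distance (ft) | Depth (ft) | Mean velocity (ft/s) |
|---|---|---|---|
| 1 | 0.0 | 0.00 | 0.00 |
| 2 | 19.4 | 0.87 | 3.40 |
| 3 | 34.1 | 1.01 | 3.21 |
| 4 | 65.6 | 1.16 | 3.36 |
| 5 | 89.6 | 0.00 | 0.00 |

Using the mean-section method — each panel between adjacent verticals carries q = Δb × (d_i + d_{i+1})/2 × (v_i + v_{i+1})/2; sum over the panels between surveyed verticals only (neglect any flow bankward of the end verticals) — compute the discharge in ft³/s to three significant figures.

Panel 1-2: Δb = 19.4 ft, d̄ = (0.00+0.87)/2 = 0.435, v̄ = (0.00+3.40)/2 = 1.7 → q = 19.4×0.435×1.7 = 14.35 ft³/s
Panel 2-3: Δb = 14.7 ft, d̄ = (0.87+1.01)/2 = 0.94, v̄ = (3.40+3.21)/2 = 3.305 → q = 14.7×0.94×3.305 = 45.67 ft³/s
Panel 3-4: Δb = 31.5 ft, d̄ = (1.01+1.16)/2 = 1.085, v̄ = (3.21+3.36)/2 = 3.285 → q = 31.5×1.085×3.285 = 112.3 ft³/s
Panel 4-5: Δb = 24 ft, d̄ = (1.16+0.00)/2 = 0.58, v̄ = (3.36+0.00)/2 = 1.68 → q = 24×0.58×1.68 = 23.39 ft³/s
Q = Σ q = 195.7 ft³/s

196 ft³/s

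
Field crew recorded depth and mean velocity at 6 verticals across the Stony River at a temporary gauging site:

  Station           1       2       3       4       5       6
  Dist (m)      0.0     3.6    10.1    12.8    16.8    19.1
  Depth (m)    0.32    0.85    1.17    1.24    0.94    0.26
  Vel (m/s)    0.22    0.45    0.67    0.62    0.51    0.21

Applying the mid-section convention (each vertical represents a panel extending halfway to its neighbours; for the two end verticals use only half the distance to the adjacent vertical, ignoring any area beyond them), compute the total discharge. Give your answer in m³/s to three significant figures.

w_1 = (3.6 − 0.0)/2 = 1.8 m; q_1 = 0.22 × 0.32 × 1.8 = 0.1267 m³/s
w_2 = (10.1 − 0.0)/2 = 5.05 m; q_2 = 0.45 × 0.85 × 5.05 = 1.932 m³/s
w_3 = (12.8 − 3.6)/2 = 4.6 m; q_3 = 0.67 × 1.17 × 4.6 = 3.606 m³/s
w_4 = (16.8 − 10.1)/2 = 3.35 m; q_4 = 0.62 × 1.24 × 3.35 = 2.575 m³/s
w_5 = (19.1 − 12.8)/2 = 3.15 m; q_5 = 0.51 × 0.94 × 3.15 = 1.510 m³/s
w_6 = (19.1 − 16.8)/2 = 1.15 m; q_6 = 0.21 × 0.26 × 1.15 = 0.06279 m³/s
Q = Σ qᵢ = 9.813 m³/s

9.81 m³/s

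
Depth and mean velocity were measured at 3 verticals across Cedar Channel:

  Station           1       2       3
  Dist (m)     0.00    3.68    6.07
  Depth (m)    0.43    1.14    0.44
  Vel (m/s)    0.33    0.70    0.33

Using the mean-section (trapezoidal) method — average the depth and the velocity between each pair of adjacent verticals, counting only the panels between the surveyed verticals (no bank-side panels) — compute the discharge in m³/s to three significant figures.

Panel 1-2: Δb = 3.68 m, d̄ = (0.43+1.14)/2 = 0.785, v̄ = (0.33+0.70)/2 = 0.515 → q = 3.68×0.785×0.515 = 1.488 m³/s
Panel 2-3: Δb = 2.39 m, d̄ = (1.14+0.44)/2 = 0.79, v̄ = (0.70+0.33)/2 = 0.515 → q = 2.39×0.79×0.515 = 0.9724 m³/s
Q = Σ q = 2.460 m³/s

2.46 m³/s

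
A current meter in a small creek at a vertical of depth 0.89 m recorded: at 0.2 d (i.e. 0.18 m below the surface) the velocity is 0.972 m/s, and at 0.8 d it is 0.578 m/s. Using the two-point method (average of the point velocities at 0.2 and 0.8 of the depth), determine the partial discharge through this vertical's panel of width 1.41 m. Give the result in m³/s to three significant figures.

v̄ = (0.972 + 0.578) / 2 = 0.7750 m/s
q = v̄ × d × w = 0.7750 × 0.89 × 1.41 = 0.9725 m³/s

0.973 m³/s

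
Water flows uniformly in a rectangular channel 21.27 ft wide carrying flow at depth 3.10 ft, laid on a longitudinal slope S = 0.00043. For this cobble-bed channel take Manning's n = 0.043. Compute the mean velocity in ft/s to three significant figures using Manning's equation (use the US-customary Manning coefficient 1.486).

A = b·y = 21.27 × 3.10 = 65.94 ft²
P = b + 2y = 21.27 + 2×3.10 = 27.47 ft
R = A/P = 65.94/27.47 = 2.400 ft
Q = (1.486/n)·A·R^(2/3)·S^(1/2) = (1.486/0.043) × 65.94 × 2.400^(2/3) × 0.00043^(1/2) = 84.71 ft³/s
V = Q/A = 84.71/65.94 = 1.285 ft/s

1.28 ft/s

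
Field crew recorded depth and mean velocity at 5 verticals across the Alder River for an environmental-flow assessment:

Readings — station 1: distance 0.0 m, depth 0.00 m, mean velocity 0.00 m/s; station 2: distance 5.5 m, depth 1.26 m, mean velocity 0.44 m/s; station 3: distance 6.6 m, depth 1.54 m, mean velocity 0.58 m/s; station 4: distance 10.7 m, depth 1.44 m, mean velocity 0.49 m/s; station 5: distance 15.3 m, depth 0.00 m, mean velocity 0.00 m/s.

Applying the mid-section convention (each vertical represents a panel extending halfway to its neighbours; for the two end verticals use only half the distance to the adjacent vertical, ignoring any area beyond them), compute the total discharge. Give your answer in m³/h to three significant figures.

w_2 = (6.6 − 0.0)/2 = 3.3 m; q_2 = 0.44 × 1.26 × 3.3 = 1.830 m³/s
w_3 = (10.7 − 5.5)/2 = 2.6 m; q_3 = 0.58 × 1.54 × 2.6 = 2.322 m³/s
w_4 = (15.3 − 6.6)/2 = 4.35 m; q_4 = 0.49 × 1.44 × 4.35 = 3.069 m³/s
Stations 1, 5 contribute zero (depth or velocity is 0).
Q = Σ qᵢ = 7.221 m³/s
= 7.221 × 3600 = 26000 m³/h

26000 m³/h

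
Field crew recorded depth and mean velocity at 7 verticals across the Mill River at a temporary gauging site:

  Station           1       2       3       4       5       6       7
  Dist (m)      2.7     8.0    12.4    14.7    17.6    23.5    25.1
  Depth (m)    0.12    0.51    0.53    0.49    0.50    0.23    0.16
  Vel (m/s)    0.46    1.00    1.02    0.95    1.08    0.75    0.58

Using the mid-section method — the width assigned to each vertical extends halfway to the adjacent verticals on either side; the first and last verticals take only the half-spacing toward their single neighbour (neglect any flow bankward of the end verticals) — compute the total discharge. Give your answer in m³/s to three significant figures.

8.74 m³/s

w_1 = (8.0 − 2.7)/2 = 2.65 m; q_1 = 0.46 × 0.12 × 2.65 = 0.1463 m³/s
w_2 = (12.4 − 2.7)/2 = 4.85 m; q_2 = 1.00 × 0.51 × 4.85 = 2.474 m³/s
w_3 = (14.7 − 8.0)/2 = 3.35 m; q_3 = 1.02 × 0.53 × 3.35 = 1.811 m³/s
w_4 = (17.6 − 12.4)/2 = 2.6 m; q_4 = 0.95 × 0.49 × 2.6 = 1.210 m³/s
w_5 = (23.5 − 14.7)/2 = 4.4 m; q_5 = 1.08 × 0.50 × 4.4 = 2.376 m³/s
w_6 = (25.1 − 17.6)/2 = 3.75 m; q_6 = 0.75 × 0.23 × 3.75 = 0.6469 m³/s
w_7 = (25.1 − 23.5)/2 = 0.8 m; q_7 = 0.58 × 0.16 × 0.8 = 0.07424 m³/s
Q = Σ qᵢ = 8.738 m³/s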